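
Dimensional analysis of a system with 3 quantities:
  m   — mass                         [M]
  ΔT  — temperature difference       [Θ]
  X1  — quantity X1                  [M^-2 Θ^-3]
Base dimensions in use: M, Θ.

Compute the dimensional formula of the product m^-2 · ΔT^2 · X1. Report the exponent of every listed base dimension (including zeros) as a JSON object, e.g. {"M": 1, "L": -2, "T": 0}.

{"M": -4, "Θ": -1}

Dimensional matrix (M×Θ by m×ΔT×X1):
  M: [ 1  0 -2]
  Θ: [ 0  1 -3]
  [M]: (-2)·1+(2)·0+(1)·-2 = -4
  [Θ]: (-2)·0+(2)·1+(1)·-3 = -1
⇒ M^-4 Θ^-1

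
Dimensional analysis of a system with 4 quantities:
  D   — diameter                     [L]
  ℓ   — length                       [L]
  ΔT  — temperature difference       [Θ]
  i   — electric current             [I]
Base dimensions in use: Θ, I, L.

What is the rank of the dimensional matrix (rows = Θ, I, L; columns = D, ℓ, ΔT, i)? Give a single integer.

3

Exponent matrix [Θ,I,L] × [D,ℓ,ΔT,i]:
  Θ: [ 0  0  1  0]
  I: [ 0  0  0  1]
  L: [ 1  1  0  0]
Row reduction gives pivot columns D,ΔT,i; rank = 3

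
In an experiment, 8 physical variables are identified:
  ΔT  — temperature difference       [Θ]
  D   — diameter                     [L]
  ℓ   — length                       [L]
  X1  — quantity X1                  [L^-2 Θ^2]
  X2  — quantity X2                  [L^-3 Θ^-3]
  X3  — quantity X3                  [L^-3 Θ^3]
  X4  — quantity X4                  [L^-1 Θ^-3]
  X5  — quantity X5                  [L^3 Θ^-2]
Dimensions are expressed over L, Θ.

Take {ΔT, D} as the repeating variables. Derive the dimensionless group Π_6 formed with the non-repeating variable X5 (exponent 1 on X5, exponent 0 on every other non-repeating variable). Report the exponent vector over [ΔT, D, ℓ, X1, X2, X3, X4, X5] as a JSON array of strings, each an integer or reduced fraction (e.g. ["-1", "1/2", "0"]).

Dimensional matrix (L×Θ by ΔT×D×ℓ×X1×X2×X3×X4×X5):
  L: [ 0  1  1 -2 -3 -3 -1  3]
  Θ: [ 1  0  0  2 -3  3 -3 -2]
RREF → pivots at {ΔT,D} ⇒ r = 2
Repeat: ΔT,D; free: ℓ,X1,X2,X3,X4,X5
RREF:
  r0: [   1    0    0    2   -3    3   -3   -2]
  r1: [   0    1    1   -2   -3   -3   -1    3]
Fix exponent of X5 at 1, ℓ at 0, X1 at 0, X2 at 0, X3 at 0, X4 at 0; solve each RREF row for its pivot's exponent:
  r0: exp(ΔT) + (-2)·1 = 0 ⇒ exp(ΔT) = 2
  r1: exp(D) + (3)·1 = 0 ⇒ exp(D) = -3
Π_6 = ΔT^2 · D^-3 · X5

["2", "-3", "0", "0", "0", "0", "0", "1"]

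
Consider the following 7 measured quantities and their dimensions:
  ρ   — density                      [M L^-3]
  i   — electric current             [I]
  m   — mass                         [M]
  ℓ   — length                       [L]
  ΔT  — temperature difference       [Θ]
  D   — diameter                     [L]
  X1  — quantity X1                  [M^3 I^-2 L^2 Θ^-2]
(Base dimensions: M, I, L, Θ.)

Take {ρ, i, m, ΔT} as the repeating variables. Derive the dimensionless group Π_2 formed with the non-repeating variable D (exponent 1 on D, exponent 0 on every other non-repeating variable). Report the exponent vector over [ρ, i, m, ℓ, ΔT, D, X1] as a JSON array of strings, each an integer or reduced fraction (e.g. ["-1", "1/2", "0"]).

["1/3", "0", "-1/3", "0", "0", "1", "0"]

Dimensional matrix (M×I×L×Θ by ρ×i×m×ℓ×ΔT×D×X1):
  M: [ 1  0  1  0  0  0  3]
  I: [ 0  1  0  0  0  0 -2]
  L: [-3  0  0  1  0  1  2]
  Θ: [ 0  0  0  0  1  0 -2]
Echelon form has 4 nonzero rows (pivots: ρ,i,m,ΔT)
Repeat: ρ,i,m,ΔT; free: ℓ,D,X1
RREF:
  r0: [   1    0    0 -1/3    0 -1/3 -2/3]
  r1: [   0    1    0    0    0    0   -2]
  r2: [   0    0    1  1/3    0  1/3 11/3]
  r3: [   0    0    0    0    1    0   -2]
Fix exponent of D at 1, ℓ at 0, X1 at 0; solve each RREF row for its pivot's exponent:
  r0: exp(ρ) + (-1/3)·1 = 0 ⇒ exp(ρ) = 1/3
  r1: exp(i) + (0)·1 = 0 ⇒ exp(i) = 0
  r2: exp(m) + (1/3)·1 = 0 ⇒ exp(m) = -1/3
  r3: exp(ΔT) + (0)·1 = 0 ⇒ exp(ΔT) = 0
Π_2 = ρ^(1/3) · m^(-1/3) · D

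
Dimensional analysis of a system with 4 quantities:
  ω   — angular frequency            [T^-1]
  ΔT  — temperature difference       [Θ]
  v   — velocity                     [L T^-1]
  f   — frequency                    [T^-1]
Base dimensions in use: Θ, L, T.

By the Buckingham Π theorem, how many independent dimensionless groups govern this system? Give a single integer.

Exponent matrix [Θ,L,T] × [ω,ΔT,v,f]:
  Θ: [ 0  1  0  0]
  L: [ 0  0  1  0]
  T: [-1  0 -1 -1]
Row reduction gives pivot columns ω,ΔT,v; rank = 3
Π count = n − r = 4 − 3 = 1

1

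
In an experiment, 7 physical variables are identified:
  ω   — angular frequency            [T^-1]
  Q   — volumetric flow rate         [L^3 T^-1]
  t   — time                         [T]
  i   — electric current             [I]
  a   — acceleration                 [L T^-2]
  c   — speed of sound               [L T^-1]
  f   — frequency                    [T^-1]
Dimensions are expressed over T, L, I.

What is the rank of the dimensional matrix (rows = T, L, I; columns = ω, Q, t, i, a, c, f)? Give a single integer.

Exponent matrix [T,L,I] × [ω,Q,t,i,a,c,f]:
  T: [-1 -1  1  0 -2 -1 -1]
  L: [ 0  3  0  0  1  1  0]
  I: [ 0  0  0  1  0  0  0]
RREF → pivots at {ω,Q,i} ⇒ r = 3

3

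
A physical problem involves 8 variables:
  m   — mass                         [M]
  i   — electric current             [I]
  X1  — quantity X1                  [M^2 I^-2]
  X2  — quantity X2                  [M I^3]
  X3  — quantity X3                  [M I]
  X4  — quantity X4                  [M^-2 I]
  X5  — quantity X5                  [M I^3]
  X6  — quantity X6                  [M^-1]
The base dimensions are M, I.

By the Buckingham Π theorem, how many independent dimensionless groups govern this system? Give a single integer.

6

Write exponents as rows M,I / cols m,i,X1,X2,X3,X4,X5,X6:
  M: [ 1  0  2  1  1 -2  1 -1]
  I: [ 0  1 -2  3  1  1  3  0]
RREF → pivots at {m,i} ⇒ r = 2
Π count = n − r = 8 − 2 = 6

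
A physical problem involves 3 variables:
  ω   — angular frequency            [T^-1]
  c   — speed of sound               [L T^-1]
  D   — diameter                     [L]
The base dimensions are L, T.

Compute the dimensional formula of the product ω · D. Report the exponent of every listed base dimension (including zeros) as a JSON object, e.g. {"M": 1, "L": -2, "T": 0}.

{"L": 1, "T": -1}

Write exponents as rows L,T / cols ω,c,D:
  L: [ 0  1  1]
  T: [-1 -1  0]
  [L]: (1)·0+(1)·1 = 1
  [T]: (1)·-1+(1)·0 = -1
⇒ L T^-1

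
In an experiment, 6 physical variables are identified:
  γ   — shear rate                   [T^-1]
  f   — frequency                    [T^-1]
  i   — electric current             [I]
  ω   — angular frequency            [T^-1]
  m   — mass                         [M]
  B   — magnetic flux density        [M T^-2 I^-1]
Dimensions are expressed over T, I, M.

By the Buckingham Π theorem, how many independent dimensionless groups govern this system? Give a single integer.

3

Write exponents as rows T,I,M / cols γ,f,i,ω,m,B:
  T: [-1 -1  0 -1  0 -2]
  I: [ 0  0  1  0  0 -1]
  M: [ 0  0  0  0  1  1]
RREF → pivots at {γ,i,m} ⇒ r = 3
6 vars − rank 3 = 3 Π groups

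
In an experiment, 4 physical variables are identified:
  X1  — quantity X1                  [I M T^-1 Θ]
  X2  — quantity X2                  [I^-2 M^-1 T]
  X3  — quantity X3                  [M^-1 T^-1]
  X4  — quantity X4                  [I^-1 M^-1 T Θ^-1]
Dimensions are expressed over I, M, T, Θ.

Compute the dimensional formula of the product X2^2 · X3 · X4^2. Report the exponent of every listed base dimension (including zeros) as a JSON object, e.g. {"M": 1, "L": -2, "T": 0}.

Exponent matrix [I,M,T,Θ] × [X1,X2,X3,X4]:
  I: [ 1 -2  0 -1]
  M: [ 1 -1 -1 -1]
  T: [-1  1 -1  1]
  Θ: [ 1  0  0 -1]
  [I]: (2)·-2+(1)·0+(2)·-1 = -6
  [M]: (2)·-1+(1)·-1+(2)·-1 = -5
  [T]: (2)·1+(1)·-1+(2)·1 = 3
  [Θ]: (2)·0+(1)·0+(2)·-1 = -2
⇒ I^-6 M^-5 T^3 Θ^-2

{"I": -6, "M": -5, "T": 3, "Θ": -2}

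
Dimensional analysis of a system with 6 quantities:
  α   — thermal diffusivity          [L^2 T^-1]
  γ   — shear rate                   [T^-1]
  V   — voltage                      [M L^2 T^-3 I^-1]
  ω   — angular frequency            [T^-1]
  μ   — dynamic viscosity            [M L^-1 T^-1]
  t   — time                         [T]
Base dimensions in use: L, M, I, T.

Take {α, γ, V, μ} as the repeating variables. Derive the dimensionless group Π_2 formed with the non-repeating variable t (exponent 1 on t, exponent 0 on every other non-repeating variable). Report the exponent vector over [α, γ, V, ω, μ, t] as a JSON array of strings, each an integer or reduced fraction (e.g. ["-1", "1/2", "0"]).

Exponent matrix [L,M,I,T] × [α,γ,V,ω,μ,t]:
  L: [ 2  0  2  0 -1  0]
  M: [ 0  0  1  0  1  0]
  I: [ 0  0 -1  0  0  0]
  T: [-1 -1 -3 -1 -1  1]
Echelon form has 4 nonzero rows (pivots: α,γ,V,μ)
Pivot set = {α,γ,V,μ}, free = {ω,t}
RREF:
  r0: [   1    0    0    0    0    0]
  r1: [   0    1    0    1    0   -1]
  r2: [   0    0    1    0    0    0]
  r3: [   0    0    0    0    1    0]
Fix exponent of t at 1, ω at 0; solve each RREF row for its pivot's exponent:
  r0: exp(α) + (0)·1 = 0 ⇒ exp(α) = 0
  r1: exp(γ) + (-1)·1 = 0 ⇒ exp(γ) = 1
  r2: exp(V) + (0)·1 = 0 ⇒ exp(V) = 0
  r3: exp(μ) + (0)·1 = 0 ⇒ exp(μ) = 0
Π_2 = γ · t

["0", "1", "0", "0", "0", "1"]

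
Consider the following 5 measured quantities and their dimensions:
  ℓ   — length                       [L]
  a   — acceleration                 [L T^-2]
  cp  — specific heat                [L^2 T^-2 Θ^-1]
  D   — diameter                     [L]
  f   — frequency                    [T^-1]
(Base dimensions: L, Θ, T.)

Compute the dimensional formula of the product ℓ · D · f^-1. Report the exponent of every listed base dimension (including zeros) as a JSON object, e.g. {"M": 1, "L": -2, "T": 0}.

{"L": 2, "Θ": 0, "T": 1}

Exponent matrix [L,Θ,T] × [ℓ,a,cp,D,f]:
  L: [ 1  1  2  1  0]
  Θ: [ 0  0 -1  0  0]
  T: [ 0 -2 -2  0 -1]
  [L]: (1)·1+(1)·1+(-1)·0 = 2
  [Θ]: (1)·0+(1)·0+(-1)·0 = 0
  [T]: (1)·0+(1)·0+(-1)·-1 = 1
⇒ L^2 T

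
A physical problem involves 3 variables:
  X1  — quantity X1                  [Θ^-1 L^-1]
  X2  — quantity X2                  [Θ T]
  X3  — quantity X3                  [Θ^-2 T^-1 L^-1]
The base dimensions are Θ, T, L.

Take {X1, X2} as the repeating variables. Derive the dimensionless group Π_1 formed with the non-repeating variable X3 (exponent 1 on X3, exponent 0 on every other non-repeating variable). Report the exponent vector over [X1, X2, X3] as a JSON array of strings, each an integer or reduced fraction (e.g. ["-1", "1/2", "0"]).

Write exponents as rows Θ,T,L / cols X1,X2,X3:
  Θ: [-1  1 -2]
  T: [ 0  1 -1]
  L: [-1  0 -1]
Row reduction gives pivot columns X1,X2; rank = 2
Pivot set = {X1,X2}, free = {X3}
RREF:
  r0: [   1    0    1]
  r1: [   0    1   -1]
  r2: [   0    0    0]
Fix exponent of X3 at 1; solve each RREF row for its pivot's exponent:
  r0: exp(X1) + (1)·1 = 0 ⇒ exp(X1) = -1
  r1: exp(X2) + (-1)·1 = 0 ⇒ exp(X2) = 1
Π_1 = X1^-1 · X2 · X3

["-1", "1", "1"]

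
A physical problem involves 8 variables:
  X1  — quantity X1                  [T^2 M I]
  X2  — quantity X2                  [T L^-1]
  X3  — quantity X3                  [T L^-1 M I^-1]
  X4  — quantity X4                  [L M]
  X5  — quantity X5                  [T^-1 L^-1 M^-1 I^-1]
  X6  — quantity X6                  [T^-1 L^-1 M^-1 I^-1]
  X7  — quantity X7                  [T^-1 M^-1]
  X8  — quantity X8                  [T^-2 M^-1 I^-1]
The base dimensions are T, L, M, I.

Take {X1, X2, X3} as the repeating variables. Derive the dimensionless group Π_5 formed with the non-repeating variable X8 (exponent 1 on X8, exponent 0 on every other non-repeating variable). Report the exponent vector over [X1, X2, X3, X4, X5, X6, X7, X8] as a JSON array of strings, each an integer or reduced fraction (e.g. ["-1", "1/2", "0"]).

Write exponents as rows T,L,M,I / cols X1,X2,X3,X4,X5,X6,X7,X8:
  T: [ 2  1  1  0 -1 -1 -1 -2]
  L: [ 0 -1 -1  1 -1 -1  0  0]
  M: [ 1  0  1  1 -1 -1 -1 -1]
  I: [ 1  0 -1  0 -1 -1  0 -1]
Row reduction gives pivot columns X1,X2,X3; rank = 3
Repeat: X1,X2,X3; free: X4,X5,X6,X7,X8
RREF:
  r0: [   1    0    0  1/2   -1   -1 -1/2   -1]
  r1: [   0    1    0 -3/2    1    1  1/2    0]
  r2: [   0    0    1  1/2    0    0 -1/2    0]
  r3: [   0    0    0    0    0    0    0    0]
Fix exponent of X8 at 1, X4 at 0, X5 at 0, X6 at 0, X7 at 0; solve each RREF row for its pivot's exponent:
  r0: exp(X1) + (-1)·1 = 0 ⇒ exp(X1) = 1
  r1: exp(X2) + (0)·1 = 0 ⇒ exp(X2) = 0
  r2: exp(X3) + (0)·1 = 0 ⇒ exp(X3) = 0
Π_5 = X1 · X8

["1", "0", "0", "0", "0", "0", "0", "1"]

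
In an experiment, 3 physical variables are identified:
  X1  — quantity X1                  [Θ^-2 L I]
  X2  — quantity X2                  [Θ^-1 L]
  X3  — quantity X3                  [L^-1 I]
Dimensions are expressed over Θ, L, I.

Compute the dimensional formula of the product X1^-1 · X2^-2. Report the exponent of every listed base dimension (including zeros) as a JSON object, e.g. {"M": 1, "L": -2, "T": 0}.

Dimensional matrix (Θ×L×I by X1×X2×X3):
  Θ: [-2 -1  0]
  L: [ 1  1 -1]
  I: [ 1  0  1]
  [Θ]: (-1)·-2+(-2)·-1 = 4
  [L]: (-1)·1+(-2)·1 = -3
  [I]: (-1)·1+(-2)·0 = -1
⇒ Θ^4 L^-3 I^-1

{"Θ": 4, "L": -3, "I": -1}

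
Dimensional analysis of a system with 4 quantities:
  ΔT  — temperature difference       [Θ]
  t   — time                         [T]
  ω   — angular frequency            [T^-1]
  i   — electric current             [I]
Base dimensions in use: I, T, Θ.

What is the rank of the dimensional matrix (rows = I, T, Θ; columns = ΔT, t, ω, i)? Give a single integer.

3

Write exponents as rows I,T,Θ / cols ΔT,t,ω,i:
  I: [ 0  0  0  1]
  T: [ 0  1 -1  0]
  Θ: [ 1  0  0  0]
RREF → pivots at {ΔT,t,i} ⇒ r = 3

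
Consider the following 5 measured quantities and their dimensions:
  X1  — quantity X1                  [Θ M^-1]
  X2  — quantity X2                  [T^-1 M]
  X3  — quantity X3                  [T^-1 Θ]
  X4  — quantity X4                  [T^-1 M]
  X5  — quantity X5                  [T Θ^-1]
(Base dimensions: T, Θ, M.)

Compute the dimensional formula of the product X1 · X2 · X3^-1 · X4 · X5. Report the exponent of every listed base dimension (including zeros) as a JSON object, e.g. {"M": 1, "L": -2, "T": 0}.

Write exponents as rows T,Θ,M / cols X1,X2,X3,X4,X5:
  T: [ 0 -1 -1 -1  1]
  Θ: [ 1  0  1  0 -1]
  M: [-1  1  0  1  0]
  [T]: (1)·0+(1)·-1+(-1)·-1+(1)·-1+(1)·1 = 0
  [Θ]: (1)·1+(1)·0+(-1)·1+(1)·0+(1)·-1 = -1
  [M]: (1)·-1+(1)·1+(-1)·0+(1)·1+(1)·0 = 1
⇒ Θ^-1 M

{"T": 0, "Θ": -1, "M": 1}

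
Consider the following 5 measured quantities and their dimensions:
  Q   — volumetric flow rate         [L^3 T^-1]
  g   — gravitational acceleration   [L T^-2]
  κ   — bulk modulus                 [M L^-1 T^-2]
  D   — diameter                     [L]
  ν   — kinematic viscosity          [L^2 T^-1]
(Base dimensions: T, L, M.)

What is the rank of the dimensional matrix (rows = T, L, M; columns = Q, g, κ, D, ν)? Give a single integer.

3

Dimensional matrix (T×L×M by Q×g×κ×D×ν):
  T: [-1 -2 -2  0 -1]
  L: [ 3  1 -1  1  2]
  M: [ 0  0  1  0  0]
RREF → pivots at {Q,g,κ} ⇒ r = 3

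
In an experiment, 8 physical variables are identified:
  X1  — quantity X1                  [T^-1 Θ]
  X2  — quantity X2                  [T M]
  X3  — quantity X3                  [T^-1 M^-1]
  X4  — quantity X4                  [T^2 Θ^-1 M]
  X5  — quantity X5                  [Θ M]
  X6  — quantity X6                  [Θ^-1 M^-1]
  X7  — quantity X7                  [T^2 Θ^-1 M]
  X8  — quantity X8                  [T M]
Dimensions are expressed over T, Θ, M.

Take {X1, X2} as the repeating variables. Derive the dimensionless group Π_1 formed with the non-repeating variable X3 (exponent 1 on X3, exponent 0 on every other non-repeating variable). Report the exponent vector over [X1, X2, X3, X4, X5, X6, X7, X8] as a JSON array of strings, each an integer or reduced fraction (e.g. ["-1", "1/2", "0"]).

["0", "1", "1", "0", "0", "0", "0", "0"]

Write exponents as rows T,Θ,M / cols X1,X2,X3,X4,X5,X6,X7,X8:
  T: [-1  1 -1  2  0  0  2  1]
  Θ: [ 1  0  0 -1  1 -1 -1  0]
  M: [ 0  1 -1  1  1 -1  1  1]
RREF → pivots at {X1,X2} ⇒ r = 2
Pivot set = {X1,X2}, free = {X3,X4,X5,X6,X7,X8}
RREF:
  r0: [   1    0    0   -1    1   -1   -1    0]
  r1: [   0    1   -1    1    1   -1    1    1]
  r2: [   0    0    0    0    0    0    0    0]
Fix exponent of X3 at 1, X4 at 0, X5 at 0, X6 at 0, X7 at 0, X8 at 0; solve each RREF row for its pivot's exponent:
  r0: exp(X1) + (0)·1 = 0 ⇒ exp(X1) = 0
  r1: exp(X2) + (-1)·1 = 0 ⇒ exp(X2) = 1
Π_1 = X2 · X3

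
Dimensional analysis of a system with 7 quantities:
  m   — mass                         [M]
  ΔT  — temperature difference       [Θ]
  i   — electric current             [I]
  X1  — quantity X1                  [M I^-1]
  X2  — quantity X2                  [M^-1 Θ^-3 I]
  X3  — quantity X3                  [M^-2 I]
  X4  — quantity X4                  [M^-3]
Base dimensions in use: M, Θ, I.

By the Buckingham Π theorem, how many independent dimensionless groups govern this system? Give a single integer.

4

Exponent matrix [M,Θ,I] × [m,ΔT,i,X1,X2,X3,X4]:
  M: [ 1  0  0  1 -1 -2 -3]
  Θ: [ 0  1  0  0 -3  0  0]
  I: [ 0  0  1 -1  1  1  0]
Echelon form has 3 nonzero rows (pivots: m,ΔT,i)
Π count = n − r = 7 − 3 = 4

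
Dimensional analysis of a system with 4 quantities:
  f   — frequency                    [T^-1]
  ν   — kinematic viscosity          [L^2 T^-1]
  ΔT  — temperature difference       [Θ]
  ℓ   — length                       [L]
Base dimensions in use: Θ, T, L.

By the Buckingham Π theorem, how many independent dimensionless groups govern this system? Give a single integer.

1

Write exponents as rows Θ,T,L / cols f,ν,ΔT,ℓ:
  Θ: [ 0  0  1  0]
  T: [-1 -1  0  0]
  L: [ 0  2  0  1]
Echelon form has 3 nonzero rows (pivots: f,ν,ΔT)
4 vars − rank 3 = 1 Π group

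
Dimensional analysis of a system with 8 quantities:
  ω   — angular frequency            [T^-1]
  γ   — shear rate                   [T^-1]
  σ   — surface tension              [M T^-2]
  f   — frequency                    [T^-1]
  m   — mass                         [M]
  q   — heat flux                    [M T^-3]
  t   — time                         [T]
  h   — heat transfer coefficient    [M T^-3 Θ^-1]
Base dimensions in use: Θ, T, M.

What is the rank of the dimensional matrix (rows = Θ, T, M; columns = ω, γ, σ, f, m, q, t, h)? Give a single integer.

3

Dimensional matrix (Θ×T×M by ω×γ×σ×f×m×q×t×h):
  Θ: [ 0  0  0  0  0  0  0 -1]
  T: [-1 -1 -2 -1  0 -3  1 -3]
  M: [ 0  0  1  0  1  1  0  1]
Echelon form has 3 nonzero rows (pivots: ω,σ,h)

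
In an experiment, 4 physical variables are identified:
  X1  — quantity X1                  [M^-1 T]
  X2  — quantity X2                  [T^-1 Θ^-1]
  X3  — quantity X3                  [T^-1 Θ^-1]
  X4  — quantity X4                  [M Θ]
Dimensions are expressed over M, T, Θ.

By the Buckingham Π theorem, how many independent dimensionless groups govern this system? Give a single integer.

Exponent matrix [M,T,Θ] × [X1,X2,X3,X4]:
  M: [-1  0  0  1]
  T: [ 1 -1 -1  0]
  Θ: [ 0 -1 -1  1]
RREF → pivots at {X1,X2} ⇒ r = 2
n=4, r=2 ⇒ 2 dimensionless groups

2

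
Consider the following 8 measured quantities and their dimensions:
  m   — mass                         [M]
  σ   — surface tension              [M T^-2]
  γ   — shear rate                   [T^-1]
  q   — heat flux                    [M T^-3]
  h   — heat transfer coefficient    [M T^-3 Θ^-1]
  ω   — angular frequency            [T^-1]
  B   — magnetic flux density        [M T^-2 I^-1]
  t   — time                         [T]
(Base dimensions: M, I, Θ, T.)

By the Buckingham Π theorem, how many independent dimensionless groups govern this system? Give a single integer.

4

Dimensional matrix (M×I×Θ×T by m×σ×γ×q×h×ω×B×t):
  M: [ 1  1  0  1  1  0  1  0]
  I: [ 0  0  0  0  0  0 -1  0]
  Θ: [ 0  0  0  0 -1  0  0  0]
  T: [ 0 -2 -1 -3 -3 -1 -2  1]
Row reduction gives pivot columns m,σ,h,B; rank = 4
Π count = n − r = 8 − 4 = 4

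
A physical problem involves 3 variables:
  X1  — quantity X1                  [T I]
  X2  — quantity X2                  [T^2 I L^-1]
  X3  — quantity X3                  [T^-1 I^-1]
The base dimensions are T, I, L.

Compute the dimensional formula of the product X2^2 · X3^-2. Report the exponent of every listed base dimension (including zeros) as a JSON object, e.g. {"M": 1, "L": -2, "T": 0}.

Dimensional matrix (T×I×L by X1×X2×X3):
  T: [ 1  2 -1]
  I: [ 1  1 -1]
  L: [ 0 -1  0]
  [T]: (2)·2+(-2)·-1 = 6
  [I]: (2)·1+(-2)·-1 = 4
  [L]: (2)·-1+(-2)·0 = -2
⇒ T^6 I^4 L^-2

{"T": 6, "I": 4, "L": -2}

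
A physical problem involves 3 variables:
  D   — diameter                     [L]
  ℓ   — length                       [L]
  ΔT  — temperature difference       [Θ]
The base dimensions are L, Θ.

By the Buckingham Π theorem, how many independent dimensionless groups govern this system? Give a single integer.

Dimensional matrix (L×Θ by D×ℓ×ΔT):
  L: [ 1  1  0]
  Θ: [ 0  0  1]
Echelon form has 2 nonzero rows (pivots: D,ΔT)
n=3, r=2 ⇒ 1 dimensionless group

1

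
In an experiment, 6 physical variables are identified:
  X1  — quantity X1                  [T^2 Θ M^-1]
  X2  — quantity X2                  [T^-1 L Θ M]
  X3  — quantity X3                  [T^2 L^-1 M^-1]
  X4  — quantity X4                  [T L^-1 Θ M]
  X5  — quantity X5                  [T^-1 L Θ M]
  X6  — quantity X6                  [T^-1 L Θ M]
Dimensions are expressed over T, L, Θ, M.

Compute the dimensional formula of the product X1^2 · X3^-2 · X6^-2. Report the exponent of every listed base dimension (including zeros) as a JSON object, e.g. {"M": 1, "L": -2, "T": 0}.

Dimensional matrix (T×L×Θ×M by X1×X2×X3×X4×X5×X6):
  T: [ 2 -1  2  1 -1 -1]
  L: [ 0  1 -1 -1  1  1]
  Θ: [ 1  1  0  1  1  1]
  M: [-1  1 -1  1  1  1]
  [T]: (2)·2+(-2)·2+(-2)·-1 = 2
  [L]: (2)·0+(-2)·-1+(-2)·1 = 0
  [Θ]: (2)·1+(-2)·0+(-2)·1 = 0
  [M]: (2)·-1+(-2)·-1+(-2)·1 = -2
⇒ T^2 M^-2

{"T": 2, "L": 0, "Θ": 0, "M": -2}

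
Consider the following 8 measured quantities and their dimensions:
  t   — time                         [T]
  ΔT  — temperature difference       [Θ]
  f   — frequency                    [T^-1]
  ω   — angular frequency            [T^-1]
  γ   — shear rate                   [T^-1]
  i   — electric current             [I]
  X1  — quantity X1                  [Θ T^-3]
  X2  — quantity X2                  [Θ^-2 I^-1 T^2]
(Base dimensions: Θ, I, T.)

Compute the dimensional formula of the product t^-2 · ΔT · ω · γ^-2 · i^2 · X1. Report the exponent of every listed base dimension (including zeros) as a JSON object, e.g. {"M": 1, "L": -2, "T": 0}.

{"Θ": 2, "I": 2, "T": -4}

Exponent matrix [Θ,I,T] × [t,ΔT,f,ω,γ,i,X1,X2]:
  Θ: [ 0  1  0  0  0  0  1 -2]
  I: [ 0  0  0  0  0  1  0 -1]
  T: [ 1  0 -1 -1 -1  0 -3  2]
  [Θ]: (-2)·0+(1)·1+(1)·0+(-2)·0+(2)·0+(1)·1 = 2
  [I]: (-2)·0+(1)·0+(1)·0+(-2)·0+(2)·1+(1)·0 = 2
  [T]: (-2)·1+(1)·0+(1)·-1+(-2)·-1+(2)·0+(1)·-3 = -4
⇒ Θ^2 I^2 T^-4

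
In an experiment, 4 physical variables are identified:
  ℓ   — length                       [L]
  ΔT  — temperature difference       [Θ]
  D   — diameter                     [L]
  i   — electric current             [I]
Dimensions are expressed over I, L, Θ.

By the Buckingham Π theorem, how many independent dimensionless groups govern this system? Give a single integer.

1

Dimensional matrix (I×L×Θ by ℓ×ΔT×D×i):
  I: [ 0  0  0  1]
  L: [ 1  0  1  0]
  Θ: [ 0  1  0  0]
Row reduction gives pivot columns ℓ,ΔT,i; rank = 3
n=4, r=3 ⇒ 1 dimensionless group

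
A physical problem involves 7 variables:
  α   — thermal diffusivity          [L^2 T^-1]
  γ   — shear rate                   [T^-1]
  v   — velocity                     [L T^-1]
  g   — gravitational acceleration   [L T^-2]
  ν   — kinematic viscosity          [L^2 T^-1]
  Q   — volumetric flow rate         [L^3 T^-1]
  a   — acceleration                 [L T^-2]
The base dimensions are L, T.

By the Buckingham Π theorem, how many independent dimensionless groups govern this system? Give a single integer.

5

Exponent matrix [L,T] × [α,γ,v,g,ν,Q,a]:
  L: [ 2  0  1  1  2  3  1]
  T: [-1 -1 -1 -2 -1 -1 -2]
RREF → pivots at {α,γ} ⇒ r = 2
7 vars − rank 2 = 5 Π groups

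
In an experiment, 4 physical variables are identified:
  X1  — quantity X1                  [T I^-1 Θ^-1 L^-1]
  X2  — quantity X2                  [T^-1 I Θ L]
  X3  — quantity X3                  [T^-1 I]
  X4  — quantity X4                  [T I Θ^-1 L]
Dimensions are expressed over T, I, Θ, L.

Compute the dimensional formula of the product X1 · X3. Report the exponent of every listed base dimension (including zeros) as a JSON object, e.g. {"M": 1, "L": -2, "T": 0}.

{"T": 0, "I": 0, "Θ": -1, "L": -1}

Dimensional matrix (T×I×Θ×L by X1×X2×X3×X4):
  T: [ 1 -1 -1  1]
  I: [-1  1  1  1]
  Θ: [-1  1  0 -1]
  L: [-1  1  0  1]
  [T]: (1)·1+(1)·-1 = 0
  [I]: (1)·-1+(1)·1 = 0
  [Θ]: (1)·-1+(1)·0 = -1
  [L]: (1)·-1+(1)·0 = -1
⇒ Θ^-1 L^-1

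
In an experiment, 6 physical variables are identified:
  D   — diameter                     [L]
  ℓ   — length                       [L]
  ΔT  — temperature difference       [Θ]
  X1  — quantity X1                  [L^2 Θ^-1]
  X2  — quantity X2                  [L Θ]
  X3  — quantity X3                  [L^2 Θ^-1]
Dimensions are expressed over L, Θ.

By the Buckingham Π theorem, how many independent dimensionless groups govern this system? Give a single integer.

Exponent matrix [L,Θ] × [D,ℓ,ΔT,X1,X2,X3]:
  L: [ 1  1  0  2  1  2]
  Θ: [ 0  0  1 -1  1 -1]
Row reduction gives pivot columns D,ΔT; rank = 2
6 vars − rank 2 = 4 Π groups

4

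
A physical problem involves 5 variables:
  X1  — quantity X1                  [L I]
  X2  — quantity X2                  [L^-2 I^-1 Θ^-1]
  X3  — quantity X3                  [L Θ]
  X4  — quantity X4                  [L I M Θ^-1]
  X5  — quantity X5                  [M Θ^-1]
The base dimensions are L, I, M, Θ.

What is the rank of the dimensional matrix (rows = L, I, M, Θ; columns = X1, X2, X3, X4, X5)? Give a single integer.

Write exponents as rows L,I,M,Θ / cols X1,X2,X3,X4,X5:
  L: [ 1 -2  1  1  0]
  I: [ 1 -1  0  1  0]
  M: [ 0  0  0  1  1]
  Θ: [ 0 -1  1 -1 -1]
Row reduction gives pivot columns X1,X2,X4; rank = 3

3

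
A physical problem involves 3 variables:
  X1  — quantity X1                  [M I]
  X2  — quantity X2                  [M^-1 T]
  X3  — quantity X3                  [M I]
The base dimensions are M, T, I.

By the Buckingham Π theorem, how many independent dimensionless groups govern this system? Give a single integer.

Dimensional matrix (M×T×I by X1×X2×X3):
  M: [ 1 -1  1]
  T: [ 0  1  0]
  I: [ 1  0  1]
Row reduction gives pivot columns X1,X2; rank = 2
Π count = n − r = 3 − 2 = 1

1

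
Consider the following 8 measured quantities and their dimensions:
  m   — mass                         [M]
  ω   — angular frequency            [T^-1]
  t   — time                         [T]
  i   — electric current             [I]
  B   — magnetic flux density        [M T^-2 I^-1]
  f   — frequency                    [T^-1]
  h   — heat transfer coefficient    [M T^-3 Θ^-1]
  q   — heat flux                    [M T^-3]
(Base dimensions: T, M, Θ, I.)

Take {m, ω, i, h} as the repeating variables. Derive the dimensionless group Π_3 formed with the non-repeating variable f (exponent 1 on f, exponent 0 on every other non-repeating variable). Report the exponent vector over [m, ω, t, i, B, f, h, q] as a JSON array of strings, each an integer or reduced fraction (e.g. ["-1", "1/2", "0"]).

["0", "-1", "0", "0", "0", "1", "0", "0"]

Exponent matrix [T,M,Θ,I] × [m,ω,t,i,B,f,h,q]:
  T: [ 0 -1  1  0 -2 -1 -3 -3]
  M: [ 1  0  0  0  1  0  1  1]
  Θ: [ 0  0  0  0  0  0 -1  0]
  I: [ 0  0  0  1 -1  0  0  0]
RREF → pivots at {m,ω,i,h} ⇒ r = 4
Pivot set = {m,ω,i,h}, free = {t,B,f,q}
RREF:
  r0: [   1    0    0    0    1    0    0    1]
  r1: [   0    1   -1    0    2    1    0    3]
  r2: [   0    0    0    1   -1    0    0    0]
  r3: [   0    0    0    0    0    0    1    0]
Fix exponent of f at 1, t at 0, B at 0, q at 0; solve each RREF row for its pivot's exponent:
  r0: exp(m) + (0)·1 = 0 ⇒ exp(m) = 0
  r1: exp(ω) + (1)·1 = 0 ⇒ exp(ω) = -1
  r2: exp(i) + (0)·1 = 0 ⇒ exp(i) = 0
  r3: exp(h) + (0)·1 = 0 ⇒ exp(h) = 0
Π_3 = ω^-1 · f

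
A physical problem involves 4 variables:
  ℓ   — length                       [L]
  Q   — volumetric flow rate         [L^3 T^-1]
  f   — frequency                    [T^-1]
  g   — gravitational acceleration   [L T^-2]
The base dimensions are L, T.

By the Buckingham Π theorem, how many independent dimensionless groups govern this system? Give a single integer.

2

Dimensional matrix (L×T by ℓ×Q×f×g):
  L: [ 1  3  0  1]
  T: [ 0 -1 -1 -2]
Row reduction gives pivot columns ℓ,Q; rank = 2
4 vars − rank 2 = 2 Π groups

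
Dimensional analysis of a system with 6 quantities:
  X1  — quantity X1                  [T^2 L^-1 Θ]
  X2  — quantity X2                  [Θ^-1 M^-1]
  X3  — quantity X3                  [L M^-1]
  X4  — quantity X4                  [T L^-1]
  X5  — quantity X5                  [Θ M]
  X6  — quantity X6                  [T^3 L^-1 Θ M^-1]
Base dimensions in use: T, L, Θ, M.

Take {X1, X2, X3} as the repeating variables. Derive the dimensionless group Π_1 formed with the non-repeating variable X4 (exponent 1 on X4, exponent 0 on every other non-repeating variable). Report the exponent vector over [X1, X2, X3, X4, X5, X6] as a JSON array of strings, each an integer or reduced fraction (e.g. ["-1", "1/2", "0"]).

Exponent matrix [T,L,Θ,M] × [X1,X2,X3,X4,X5,X6]:
  T: [ 2  0  0  1  0  3]
  L: [-1  0  1 -1  0 -1]
  Θ: [ 1 -1  0  0  1  1]
  M: [ 0 -1 -1  0  1 -1]
Row reduction gives pivot columns X1,X2,X3; rank = 3
Repeat: X1,X2,X3; free: X4,X5,X6
RREF:
  r0: [   1    0    0  1/2    0  3/2]
  r1: [   0    1    0  1/2   -1  1/2]
  r2: [   0    0    1 -1/2    0  1/2]
  r3: [   0    0    0    0    0    0]
Fix exponent of X4 at 1, X5 at 0, X6 at 0; solve each RREF row for its pivot's exponent:
  r0: exp(X1) + (1/2)·1 = 0 ⇒ exp(X1) = -1/2
  r1: exp(X2) + (1/2)·1 = 0 ⇒ exp(X2) = -1/2
  r2: exp(X3) + (-1/2)·1 = 0 ⇒ exp(X3) = 1/2
Π_1 = X1^(-1/2) · X2^(-1/2) · X3^(1/2) · X4

["-1/2", "-1/2", "1/2", "1", "0", "0"]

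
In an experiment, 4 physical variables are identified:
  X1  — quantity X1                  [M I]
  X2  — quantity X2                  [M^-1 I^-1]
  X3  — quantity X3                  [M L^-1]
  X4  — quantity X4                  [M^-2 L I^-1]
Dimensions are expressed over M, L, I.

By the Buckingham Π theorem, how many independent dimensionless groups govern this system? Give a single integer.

2

Exponent matrix [M,L,I] × [X1,X2,X3,X4]:
  M: [ 1 -1  1 -2]
  L: [ 0  0 -1  1]
  I: [ 1 -1  0 -1]
Echelon form has 2 nonzero rows (pivots: X1,X3)
n=4, r=2 ⇒ 2 dimensionless groups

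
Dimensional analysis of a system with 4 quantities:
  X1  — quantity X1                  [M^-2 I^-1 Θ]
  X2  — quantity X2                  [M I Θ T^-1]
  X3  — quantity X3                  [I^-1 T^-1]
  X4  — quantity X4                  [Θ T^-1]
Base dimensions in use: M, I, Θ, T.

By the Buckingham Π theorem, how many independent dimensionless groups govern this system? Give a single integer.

Write exponents as rows M,I,Θ,T / cols X1,X2,X3,X4:
  M: [-2  1  0  0]
  I: [-1  1 -1  0]
  Θ: [ 1  1  0  1]
  T: [ 0 -1 -1 -1]
Echelon form has 3 nonzero rows (pivots: X1,X2,X3)
n=4, r=3 ⇒ 1 dimensionless group

1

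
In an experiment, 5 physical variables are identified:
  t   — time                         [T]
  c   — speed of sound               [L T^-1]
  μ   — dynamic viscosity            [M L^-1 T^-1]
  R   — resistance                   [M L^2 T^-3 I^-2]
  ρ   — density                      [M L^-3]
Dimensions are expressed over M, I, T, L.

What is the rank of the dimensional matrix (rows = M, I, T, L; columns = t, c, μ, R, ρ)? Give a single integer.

Write exponents as rows M,I,T,L / cols t,c,μ,R,ρ:
  M: [ 0  0  1  1  1]
  I: [ 0  0  0 -2  0]
  T: [ 1 -1 -1 -3  0]
  L: [ 0  1 -1  2 -3]
Row reduction gives pivot columns t,c,μ,R; rank = 4

4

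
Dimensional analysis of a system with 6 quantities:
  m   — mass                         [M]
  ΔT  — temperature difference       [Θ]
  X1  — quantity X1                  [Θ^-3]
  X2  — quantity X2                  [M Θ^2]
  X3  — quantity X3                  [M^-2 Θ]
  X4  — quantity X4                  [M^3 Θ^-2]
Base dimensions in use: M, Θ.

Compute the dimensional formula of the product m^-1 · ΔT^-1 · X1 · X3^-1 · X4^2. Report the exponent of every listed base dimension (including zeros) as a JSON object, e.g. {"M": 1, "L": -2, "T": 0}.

{"M": 7, "Θ": -9}

Dimensional matrix (M×Θ by m×ΔT×X1×X2×X3×X4):
  M: [ 1  0  0  1 -2  3]
  Θ: [ 0  1 -3  2  1 -2]
  [M]: (-1)·1+(-1)·0+(1)·0+(-1)·-2+(2)·3 = 7
  [Θ]: (-1)·0+(-1)·1+(1)·-3+(-1)·1+(2)·-2 = -9
⇒ M^7 Θ^-9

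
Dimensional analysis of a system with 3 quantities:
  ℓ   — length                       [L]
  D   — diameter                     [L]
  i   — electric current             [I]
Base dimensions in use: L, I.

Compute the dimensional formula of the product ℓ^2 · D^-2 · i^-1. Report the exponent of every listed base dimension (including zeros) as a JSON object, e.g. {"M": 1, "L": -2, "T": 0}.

Dimensional matrix (L×I by ℓ×D×i):
  L: [ 1  1  0]
  I: [ 0  0  1]
  [L]: (2)·1+(-2)·1+(-1)·0 = 0
  [I]: (2)·0+(-2)·0+(-1)·1 = -1
⇒ I^-1

{"L": 0, "I": -1}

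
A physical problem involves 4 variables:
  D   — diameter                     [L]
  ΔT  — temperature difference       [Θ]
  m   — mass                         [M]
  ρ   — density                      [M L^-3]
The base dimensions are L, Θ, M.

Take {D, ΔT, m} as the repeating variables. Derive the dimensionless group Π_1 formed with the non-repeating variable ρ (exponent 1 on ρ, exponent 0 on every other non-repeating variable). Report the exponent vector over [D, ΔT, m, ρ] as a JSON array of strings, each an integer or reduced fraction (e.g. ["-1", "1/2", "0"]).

Write exponents as rows L,Θ,M / cols D,ΔT,m,ρ:
  L: [ 1  0  0 -3]
  Θ: [ 0  1  0  0]
  M: [ 0  0  1  1]
RREF → pivots at {D,ΔT,m} ⇒ r = 3
Repeat: D,ΔT,m; free: ρ
RREF:
  r0: [   1    0    0   -3]
  r1: [   0    1    0    0]
  r2: [   0    0    1    1]
Fix exponent of ρ at 1; solve each RREF row for its pivot's exponent:
  r0: exp(D) + (-3)·1 = 0 ⇒ exp(D) = 3
  r1: exp(ΔT) + (0)·1 = 0 ⇒ exp(ΔT) = 0
  r2: exp(m) + (1)·1 = 0 ⇒ exp(m) = -1
Π_1 = D^3 · m^-1 · ρ

["3", "0", "-1", "1"]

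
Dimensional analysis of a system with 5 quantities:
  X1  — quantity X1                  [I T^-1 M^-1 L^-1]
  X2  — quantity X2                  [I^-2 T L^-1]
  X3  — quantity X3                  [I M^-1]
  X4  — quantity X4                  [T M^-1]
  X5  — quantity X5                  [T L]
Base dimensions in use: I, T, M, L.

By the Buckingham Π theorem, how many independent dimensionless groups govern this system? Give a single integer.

2

Write exponents as rows I,T,M,L / cols X1,X2,X3,X4,X5:
  I: [ 1 -2  1  0  0]
  T: [-1  1  0  1  1]
  M: [-1  0 -1 -1  0]
  L: [-1 -1  0  0  1]
Row reduction gives pivot columns X1,X2,X3; rank = 3
5 vars − rank 3 = 2 Π groups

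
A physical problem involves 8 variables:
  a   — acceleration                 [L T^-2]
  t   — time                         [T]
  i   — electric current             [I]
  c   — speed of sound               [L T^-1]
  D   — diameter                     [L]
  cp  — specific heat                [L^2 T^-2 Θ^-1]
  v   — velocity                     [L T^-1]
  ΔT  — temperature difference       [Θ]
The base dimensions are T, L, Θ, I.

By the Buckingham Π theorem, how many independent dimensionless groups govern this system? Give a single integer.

Write exponents as rows T,L,Θ,I / cols a,t,i,c,D,cp,v,ΔT:
  T: [-2  1  0 -1  0 -2 -1  0]
  L: [ 1  0  0  1  1  2  1  0]
  Θ: [ 0  0  0  0  0 -1  0  1]
  I: [ 0  0  1  0  0  0  0  0]
Row reduction gives pivot columns a,t,i,cp; rank = 4
n=8, r=4 ⇒ 4 dimensionless groups

4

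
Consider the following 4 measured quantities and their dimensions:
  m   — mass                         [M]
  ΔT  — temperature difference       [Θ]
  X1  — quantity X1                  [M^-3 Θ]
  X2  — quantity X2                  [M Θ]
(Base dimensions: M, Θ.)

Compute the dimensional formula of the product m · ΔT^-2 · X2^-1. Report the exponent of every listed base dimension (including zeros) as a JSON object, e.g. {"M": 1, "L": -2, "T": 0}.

{"M": 0, "Θ": -3}

Write exponents as rows M,Θ / cols m,ΔT,X1,X2:
  M: [ 1  0 -3  1]
  Θ: [ 0  1  1  1]
  [M]: (1)·1+(-2)·0+(-1)·1 = 0
  [Θ]: (1)·0+(-2)·1+(-1)·1 = -3
⇒ Θ^-3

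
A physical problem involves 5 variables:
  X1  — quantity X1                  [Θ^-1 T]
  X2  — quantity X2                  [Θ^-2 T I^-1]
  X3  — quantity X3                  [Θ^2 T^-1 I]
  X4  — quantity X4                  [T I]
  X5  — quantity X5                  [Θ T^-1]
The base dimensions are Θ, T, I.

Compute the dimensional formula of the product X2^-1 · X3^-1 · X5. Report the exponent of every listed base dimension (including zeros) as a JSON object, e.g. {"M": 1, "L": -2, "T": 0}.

Write exponents as rows Θ,T,I / cols X1,X2,X3,X4,X5:
  Θ: [-1 -2  2  0  1]
  T: [ 1  1 -1  1 -1]
  I: [ 0 -1  1  1  0]
  [Θ]: (-1)·-2+(-1)·2+(1)·1 = 1
  [T]: (-1)·1+(-1)·-1+(1)·-1 = -1
  [I]: (-1)·-1+(-1)·1+(1)·0 = 0
⇒ Θ T^-1

{"Θ": 1, "T": -1, "I": 0}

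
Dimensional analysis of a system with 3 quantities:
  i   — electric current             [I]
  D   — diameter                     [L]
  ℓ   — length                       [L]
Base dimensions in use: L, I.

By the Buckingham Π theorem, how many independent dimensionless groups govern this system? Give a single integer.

1

Write exponents as rows L,I / cols i,D,ℓ:
  L: [ 0  1  1]
  I: [ 1  0  0]
RREF → pivots at {i,D} ⇒ r = 2
n=3, r=2 ⇒ 1 dimensionless group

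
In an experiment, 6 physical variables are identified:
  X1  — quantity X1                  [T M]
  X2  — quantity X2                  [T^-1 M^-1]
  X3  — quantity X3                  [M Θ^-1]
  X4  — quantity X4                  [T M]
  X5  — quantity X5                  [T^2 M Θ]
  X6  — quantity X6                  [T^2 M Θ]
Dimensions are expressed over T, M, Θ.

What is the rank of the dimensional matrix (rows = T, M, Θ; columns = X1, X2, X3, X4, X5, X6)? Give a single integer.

Exponent matrix [T,M,Θ] × [X1,X2,X3,X4,X5,X6]:
  T: [ 1 -1  0  1  2  2]
  M: [ 1 -1  1  1  1  1]
  Θ: [ 0  0 -1  0  1  1]
RREF → pivots at {X1,X3} ⇒ r = 2

2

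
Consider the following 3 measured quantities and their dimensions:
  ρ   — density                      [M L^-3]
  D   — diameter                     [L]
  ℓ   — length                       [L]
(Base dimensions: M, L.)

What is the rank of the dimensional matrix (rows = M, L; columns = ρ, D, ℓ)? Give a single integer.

2

Dimensional matrix (M×L by ρ×D×ℓ):
  M: [ 1  0  0]
  L: [-3  1  1]
RREF → pivots at {ρ,D} ⇒ r = 2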